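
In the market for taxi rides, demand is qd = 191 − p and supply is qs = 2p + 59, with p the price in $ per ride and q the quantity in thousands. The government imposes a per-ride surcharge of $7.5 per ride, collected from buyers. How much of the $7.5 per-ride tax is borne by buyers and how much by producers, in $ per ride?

Buyers bear $5 per ride; producers bear $2.5 per ride.

Without the tax, 191 − p = 2p + 59 gives 3p = 132, so p* = $44 and q* = 147.
With the tax collected from buyers, demand (in seller-price terms) shifts: qd = 191 − (p + 7.5).
New equilibrium: buyers pay $49, producers receive $41.5, q = 142. (Wedge: pb − ps = 7.5.)
Burden on buyers: $5; on producers: $2.5. (They sum to $7.5.)
The less price-elastic side of the market bears the larger share of a per-unit tax.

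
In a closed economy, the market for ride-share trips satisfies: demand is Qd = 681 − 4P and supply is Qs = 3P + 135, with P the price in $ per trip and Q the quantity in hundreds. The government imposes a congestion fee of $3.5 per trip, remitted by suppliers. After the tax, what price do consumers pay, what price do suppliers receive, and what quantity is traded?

Consumers pay $79.5; suppliers receive $76; quantity = 363.

Before the tax: set 681 − 4P = 3P + 135 → P* = $78, Q* = 369.
With the tax collected from suppliers, supply shifts: Qs = 3(P − 3.5) + 135.
Solving gives Q = 363 with consumers paying $79.5 and suppliers receiving $76 (the $3.5 wedge).
The less price-elastic side of the market bears the larger share of a per-unit tax.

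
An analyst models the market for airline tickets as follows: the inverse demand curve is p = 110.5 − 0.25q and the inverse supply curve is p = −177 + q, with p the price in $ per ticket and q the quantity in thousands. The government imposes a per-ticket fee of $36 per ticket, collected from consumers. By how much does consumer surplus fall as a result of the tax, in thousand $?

Consumer surplus falls by $1552.32 thousand.

Rewrite in direct form: qd = 442 − 4p and qs = p + 177.
Without the tax, 442 − 4p = p + 177 gives 5p = 265, so p* = $53 and q* = 230.
With the tax collected from consumers, demand (in seller-price terms) shifts: qd = 442 − 4(p + 36).
Solving gives q = 201.2 with consumers paying $60.2 and sellers receiving $24.2 (the $36 wedge).
ΔCS is the trapezoid between Q = 201.2 and Q = 230 of height $7.2: ½ · (230 + 201.2) · 7.2 = $1552.32.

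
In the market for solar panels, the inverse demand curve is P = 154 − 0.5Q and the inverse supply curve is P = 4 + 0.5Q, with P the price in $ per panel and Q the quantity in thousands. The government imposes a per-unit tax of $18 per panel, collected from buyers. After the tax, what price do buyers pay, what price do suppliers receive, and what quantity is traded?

Rewrite in direct form: Qd = 308 − 2P and Qs = 2P − 8.
Without the tax, 308 − 2P = 2P − 8 gives 4P = 316, so P* = $79 and Q* = 150.
With the tax collected from buyers, demand (in seller-price terms) shifts: Qd = 308 − 2(P + 18).
New equilibrium: buyers pay $88, suppliers receive $70, Q = 132. (Wedge: Pb − Ps = 18.)

Buyers pay $88; suppliers receive $70; quantity = 132.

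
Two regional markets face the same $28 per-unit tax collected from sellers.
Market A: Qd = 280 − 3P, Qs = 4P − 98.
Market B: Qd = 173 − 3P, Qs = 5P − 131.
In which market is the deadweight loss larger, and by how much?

Market B, by $63.

Market A: pre-tax P* = $54, Q* = 118; post-tax Q = 70; deadweight loss = $672.
Market B: pre-tax P* = $38, Q* = 59; post-tax Q = 6.5; deadweight loss = $735.
Difference: $672 vs $735 → market B is larger by $63.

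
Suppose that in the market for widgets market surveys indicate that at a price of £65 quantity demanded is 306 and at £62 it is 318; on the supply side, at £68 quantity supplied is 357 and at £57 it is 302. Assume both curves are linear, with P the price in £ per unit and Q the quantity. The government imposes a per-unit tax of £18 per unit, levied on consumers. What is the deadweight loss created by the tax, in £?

Deadweight loss = £360.

Demand slope: (318 − 306)/(62 − 65) = -4, so Qd = 566 − 4P.
Supply slope: (302 − 357)/(57 − 68) = 5, so Qs = 5P + 17.
Before the tax: set 566 − 4P = 5P + 17 → P* = £61, Q* = 322.
With the tax collected from consumers, demand (in seller-price terms) shifts: Qd = 566 − 4(P + 18).
New equilibrium: consumers pay £71, producers receive £53, Q = 282. (Wedge: Pb − Ps = 18.)
Quantity falls by |ΔQ| = |322 − 282| = 40.
DWL = ½ · t · |ΔQ| = ½ · 18 · 40 = £360.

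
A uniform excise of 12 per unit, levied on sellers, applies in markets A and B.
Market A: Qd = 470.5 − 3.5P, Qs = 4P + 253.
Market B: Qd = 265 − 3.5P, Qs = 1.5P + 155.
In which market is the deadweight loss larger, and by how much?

Market A, by 58.8.

Market A: pre-tax P* = 29, Q* = 369; post-tax Q = 346.6; deadweight loss = 134.4.
Market B: pre-tax P* = 22, Q* = 188; post-tax Q = 175.4; deadweight loss = 75.6.
Difference: 134.4 vs 75.6 → market A is larger by 58.8.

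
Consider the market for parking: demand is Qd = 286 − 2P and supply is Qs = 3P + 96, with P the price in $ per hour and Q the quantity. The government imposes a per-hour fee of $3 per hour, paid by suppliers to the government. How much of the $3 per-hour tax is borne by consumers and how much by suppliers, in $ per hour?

Without the tax, 286 − 2P = 3P + 96 gives 5P = 190, so P* = $38 and Q* = 210.
With the tax collected from suppliers, supply shifts: Qs = 3(P − 3) + 96.
New equilibrium: consumers pay $39.8, suppliers receive $36.8, Q = 206.4. (Wedge: Pb − Ps = 3.)
Burden on consumers: $1.8; on suppliers: $1.2. (They sum to $3.)

Consumers bear $1.8 per hour; suppliers bear $1.2 per hour.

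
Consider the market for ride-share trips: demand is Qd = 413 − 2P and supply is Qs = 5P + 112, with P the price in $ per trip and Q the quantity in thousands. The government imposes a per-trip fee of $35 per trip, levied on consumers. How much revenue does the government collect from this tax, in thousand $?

Tax revenue = $9695 thousand.

Without the tax, 413 − 2P = 5P + 112 gives 7P = 301, so P* = $43 and Q* = 327.
With the tax collected from consumers, demand (in seller-price terms) shifts: Qd = 413 − 2(P + 35).
Solving gives Q = 277 with consumers paying $68 and suppliers receiving $33 (the $35 wedge).
Revenue = t · Q = 35 · 277 = $9695.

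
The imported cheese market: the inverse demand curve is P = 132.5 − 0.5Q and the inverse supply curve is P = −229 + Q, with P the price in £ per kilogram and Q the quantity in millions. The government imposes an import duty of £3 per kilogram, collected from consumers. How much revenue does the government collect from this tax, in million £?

Tax revenue = £717 million.

Rewrite in direct form: Qd = 265 − 2P and Qs = P + 229.
Without the tax, 265 − 2P = P + 229 gives 3P = 36, so P* = £12 and Q* = 241.
With the tax collected from consumers, demand (in seller-price terms) shifts: Qd = 265 − 2(P + 3).
Solving gives Q = 239 with consumers paying £13 and suppliers receiving £10 (the £3 wedge).
Revenue = t · Q = 3 · 239 = £717.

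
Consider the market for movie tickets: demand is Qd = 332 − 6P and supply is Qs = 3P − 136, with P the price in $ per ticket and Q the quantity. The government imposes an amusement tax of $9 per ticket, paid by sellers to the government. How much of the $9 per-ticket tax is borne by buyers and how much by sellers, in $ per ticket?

Without the tax, 332 − 6P = 3P − 136 gives 9P = 468, so P* = $52 and Q* = 20.
With the tax collected from sellers, supply shifts: Qs = 3(P − 9) − 136.
Solving gives Q = 2 with buyers paying $55 and sellers receiving $46 (the $9 wedge).
Burden on buyers: $3; on sellers: $6. (They sum to $9.)

Buyers bear $3 per ticket; sellers bear $6 per ticket.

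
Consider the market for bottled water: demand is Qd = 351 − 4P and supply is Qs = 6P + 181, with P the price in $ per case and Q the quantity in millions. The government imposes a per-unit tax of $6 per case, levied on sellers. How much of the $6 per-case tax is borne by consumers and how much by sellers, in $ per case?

Consumers bear $3.6 per case; sellers bear $2.4 per case.

Without the tax, 351 − 4P = 6P + 181 gives 10P = 170, so P* = $17 and Q* = 283.
With the tax collected from sellers, supply shifts: Qs = 6(P − 6) + 181.
New equilibrium: consumers pay $20.6, sellers receive $14.6, Q = 268.6. (Wedge: Pb − Ps = 6.)
Burden on consumers: $3.6; on sellers: $2.4. (They sum to $6.)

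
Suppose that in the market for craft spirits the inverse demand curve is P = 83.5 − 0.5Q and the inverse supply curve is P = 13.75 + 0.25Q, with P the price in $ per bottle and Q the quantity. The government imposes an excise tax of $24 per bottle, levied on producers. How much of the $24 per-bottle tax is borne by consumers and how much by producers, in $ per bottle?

Inverting to Q(P) form: Qd = 167 − 2P; Qs = 4P − 55.
Without the tax, 167 − 2P = 4P − 55 gives 6P = 222, so P* = $37 and Q* = 93.
With the tax collected from producers, supply shifts: Qs = 4(P − 24) − 55.
New equilibrium: consumers pay $53, producers receive $29, Q = 61. (Wedge: Pb − Ps = 24.)
Burden on consumers: $16; on producers: $8. (They sum to $24.)

Consumers bear $16 per bottle; producers bear $8 per bottle.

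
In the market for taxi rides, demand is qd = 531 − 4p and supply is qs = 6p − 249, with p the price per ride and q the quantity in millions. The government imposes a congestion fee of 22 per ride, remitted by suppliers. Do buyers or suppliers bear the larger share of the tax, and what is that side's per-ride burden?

Before the tax: set 531 − 4p = 6p − 249 → p* = 78, q* = 219.
With the tax collected from suppliers, supply shifts: qs = 6(p − 22) − 249.
New equilibrium: buyers pay 91.2, suppliers receive 69.2, q = 166.2. (Wedge: pb − ps = 22.)
Per-ride burden: buyers 13.2, suppliers 8.8.
Buyers take the larger share because demand is less price-elastic here (demand slope 4 vs supply slope 6).
The less price-elastic side of the market bears the larger share of a per-unit tax.

Buyers bear the larger share: 13.2 per ride.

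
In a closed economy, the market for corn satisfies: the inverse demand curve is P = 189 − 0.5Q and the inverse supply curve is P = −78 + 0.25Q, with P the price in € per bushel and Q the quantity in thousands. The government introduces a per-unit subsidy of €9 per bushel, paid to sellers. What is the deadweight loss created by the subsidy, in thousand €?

Deadweight loss = €54 thousand.

Inverting to Q(P) form: Qd = 378 − 2P; Qs = 4P + 312.
Before the subsidy: set 378 − 2P = 4P + 312 → P* = €11, Q* = 356.
With a per-unit subsidy paid to sellers, each receives P + 9 per unit sold, so supply becomes Qs = 4(P + 9) + 312.
Solving gives Q = 368 with consumers paying €5 and sellers receiving €14 (the €9 wedge).
Quantity rises by |ΔQ| = |356 − 368| = 12.
DWL = ½ · t · |ΔQ| = ½ · 9 · 12 = €54.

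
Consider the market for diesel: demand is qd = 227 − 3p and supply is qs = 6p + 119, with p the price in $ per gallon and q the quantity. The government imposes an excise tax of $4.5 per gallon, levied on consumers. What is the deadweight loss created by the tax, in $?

Deadweight loss = $20.25.

Without the tax, 227 − 3p = 6p + 119 gives 9p = 108, so p* = $12 and q* = 191.
With the tax collected from consumers, demand (in seller-price terms) shifts: qd = 227 − 3(p + 4.5).
Solving gives q = 182 with consumers paying $15 and suppliers receiving $10.5 (the $4.5 wedge).
Quantity falls by |ΔQ| = |191 − 182| = 9.
DWL = ½ · t · |ΔQ| = ½ · 4.5 · 9 = $20.25.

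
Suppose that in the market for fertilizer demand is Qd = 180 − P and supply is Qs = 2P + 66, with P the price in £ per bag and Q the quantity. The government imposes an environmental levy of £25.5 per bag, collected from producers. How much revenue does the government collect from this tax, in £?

Tax revenue = £3187.5.

Without the tax, 180 − P = 2P + 66 gives 3P = 114, so P* = £38 and Q* = 142.
With the tax collected from producers, supply shifts: Qs = 2(P − 25.5) + 66.
New equilibrium: buyers pay £55, producers receive £29.5, Q = 125. (Wedge: Pb − Ps = 25.5.)
Revenue = t · Q = 25.5 · 125 = £3187.5.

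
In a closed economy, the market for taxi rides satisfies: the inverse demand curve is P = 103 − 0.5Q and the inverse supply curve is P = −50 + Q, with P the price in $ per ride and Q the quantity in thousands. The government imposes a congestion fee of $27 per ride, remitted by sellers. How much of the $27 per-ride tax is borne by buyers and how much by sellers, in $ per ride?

Rewrite in direct form: Qd = 206 − 2P and Qs = P + 50.
Without the tax, 206 − 2P = P + 50 gives 3P = 156, so P* = $52 and Q* = 102.
With the tax collected from sellers, supply shifts: Qs = (P − 27) + 50.
Solving gives Q = 84 with buyers paying $61 and sellers receiving $34 (the $27 wedge).
Burden on buyers: $9; on sellers: $18. (They sum to $27.)

Buyers bear $9 per ride; sellers bear $18 per ride.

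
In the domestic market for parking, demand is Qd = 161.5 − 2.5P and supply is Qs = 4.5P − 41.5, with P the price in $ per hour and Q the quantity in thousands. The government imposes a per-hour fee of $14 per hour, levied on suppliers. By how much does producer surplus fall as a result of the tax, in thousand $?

Producer surplus falls by $388.75 thousand.

Without the tax, 161.5 − 2.5P = 4.5P − 41.5 gives 7P = 203, so P* = $29 and Q* = 89.
With the tax collected from suppliers, supply shifts: Qs = 4.5(P − 14) − 41.5.
New equilibrium: buyers pay $38, suppliers receive $24, Q = 66.5. (Wedge: Pb − Ps = 14.)
ΔPS is the trapezoid between Q = 66.5 and Q = 89 of height $5: ½ · (89 + 66.5) · 5 = $388.75.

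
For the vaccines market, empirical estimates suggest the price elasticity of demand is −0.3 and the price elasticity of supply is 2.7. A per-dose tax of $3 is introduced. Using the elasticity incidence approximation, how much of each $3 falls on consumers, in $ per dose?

Consumers bear ≈ $2.7 per dose.

Incidence ratio: consumers' share ≈ εs / (εs + |εd|) = 2.7 / (2.7 + 0.3) = 0.9.
So consumers bear ≈ 0.9 × $3 = $2.7; sellers bear $0.3.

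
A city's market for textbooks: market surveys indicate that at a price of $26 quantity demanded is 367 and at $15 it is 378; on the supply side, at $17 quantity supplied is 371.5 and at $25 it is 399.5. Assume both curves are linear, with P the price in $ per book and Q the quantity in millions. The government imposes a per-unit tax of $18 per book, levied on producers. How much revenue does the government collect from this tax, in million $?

Demand slope: (378 − 367)/(15 − 26) = -1, so Qd = 393 − P.
Supply slope: (399.5 − 371.5)/(25 − 17) = 3.5, so Qs = 3.5P + 312.
Without the tax, 393 − P = 3.5P + 312 gives 4.5P = 81, so P* = $18 and Q* = 375.
With the tax collected from producers, supply shifts: Qs = 3.5(P − 18) + 312.
Solving gives Q = 361 with consumers paying $32 and producers receiving $14 (the $18 wedge).
Revenue = t · Q = 18 · 361 = $6498.

Tax revenue = $6498 million.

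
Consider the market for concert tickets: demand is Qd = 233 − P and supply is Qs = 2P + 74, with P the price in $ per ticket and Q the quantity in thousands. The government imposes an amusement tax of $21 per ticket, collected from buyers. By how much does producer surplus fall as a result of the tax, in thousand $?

Producer surplus falls by $1211 thousand.

Without the tax, 233 − P = 2P + 74 gives 3P = 159, so P* = $53 and Q* = 180.
With the tax collected from buyers, demand (in seller-price terms) shifts: Qd = 233 − (P + 21).
Solving gives Q = 166 with buyers paying $67 and sellers receiving $46 (the $21 wedge).
ΔPS is the trapezoid between Q = 166 and Q = 180 of height $7: ½ · (180 + 166) · 7 = $1211.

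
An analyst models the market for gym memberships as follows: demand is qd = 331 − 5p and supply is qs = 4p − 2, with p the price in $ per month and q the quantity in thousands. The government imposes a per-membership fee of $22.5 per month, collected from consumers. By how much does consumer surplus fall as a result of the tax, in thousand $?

Consumer surplus falls by $1210 thousand.

Without the tax, 331 − 5p = 4p − 2 gives 9p = 333, so p* = $37 and q* = 146.
With the tax collected from consumers, demand (in seller-price terms) shifts: qd = 331 − 5(p + 22.5).
Solving gives q = 96 with consumers paying $47 and suppliers receiving $24.5 (the $22.5 wedge).
ΔCS is the trapezoid between Q = 96 and Q = 146 of height $10: ½ · (146 + 96) · 10 = $1210.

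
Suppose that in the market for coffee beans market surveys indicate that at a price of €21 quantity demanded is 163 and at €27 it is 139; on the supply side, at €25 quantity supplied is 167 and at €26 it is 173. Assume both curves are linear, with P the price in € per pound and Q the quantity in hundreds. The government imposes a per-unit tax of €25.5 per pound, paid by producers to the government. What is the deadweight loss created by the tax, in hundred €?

Demand slope: (139 − 163)/(27 − 21) = -4, so Qd = 247 − 4P.
Supply slope: (173 − 167)/(26 − 25) = 6, so Qs = 6P + 17.
Before the tax: set 247 − 4P = 6P + 17 → P* = €23, Q* = 155.
With the tax collected from producers, supply shifts: Qs = 6(P − 25.5) + 17.
Solving gives Q = 93.8 with consumers paying €38.3 and producers receiving €12.8 (the €25.5 wedge).
Quantity falls by |ΔQ| = |155 − 93.8| = 61.2.
DWL = ½ · t · |ΔQ| = ½ · 25.5 · 61.2 = €780.3.

Deadweight loss = €780.3 hundred.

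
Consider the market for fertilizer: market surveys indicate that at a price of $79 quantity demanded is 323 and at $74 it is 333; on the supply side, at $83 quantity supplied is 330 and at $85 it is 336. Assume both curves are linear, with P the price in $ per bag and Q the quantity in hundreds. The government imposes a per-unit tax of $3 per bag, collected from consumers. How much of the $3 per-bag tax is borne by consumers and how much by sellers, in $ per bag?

Demand slope: (333 − 323)/(74 − 79) = -2, so Qd = 481 − 2P.
Supply slope: (336 − 330)/(85 − 83) = 3, so Qs = 3P + 81.
Before the tax: set 481 − 2P = 3P + 81 → P* = $80, Q* = 321.
With the tax collected from consumers, demand (in seller-price terms) shifts: Qd = 481 − 2(P + 3).
Solving gives Q = 317.4 with consumers paying $81.8 and sellers receiving $78.8 (the $3 wedge).
Burden on consumers: $1.8; on sellers: $1.2. (They sum to $3.)

Consumers bear $1.8 per bag; sellers bear $1.2 per bag.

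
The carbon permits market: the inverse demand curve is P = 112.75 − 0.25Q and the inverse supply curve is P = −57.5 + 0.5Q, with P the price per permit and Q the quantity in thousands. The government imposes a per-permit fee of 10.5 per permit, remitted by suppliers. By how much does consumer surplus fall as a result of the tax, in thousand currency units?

Inverting to Q(P) form: Qd = 451 − 4P; Qs = 2P + 115.
Before the tax: set 451 − 4P = 2P + 115 → P* = 56, Q* = 227.
With the tax collected from suppliers, supply shifts: Qs = 2(P − 10.5) + 115.
Solving gives Q = 213 with consumers paying 59.5 and suppliers receiving 49 (the 10.5 wedge).
ΔCS is the trapezoid between Q = 213 and Q = 227 of height 3.5: ½ · (227 + 213) · 3.5 = 770.

Consumer surplus falls by 770 thousand.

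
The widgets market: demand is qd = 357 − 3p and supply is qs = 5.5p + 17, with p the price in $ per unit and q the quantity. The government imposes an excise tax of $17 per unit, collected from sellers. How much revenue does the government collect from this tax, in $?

Tax revenue = $3468.

Before the tax: set 357 − 3p = 5.5p + 17 → p* = $40, q* = 237.
With the tax collected from sellers, supply shifts: qs = 5.5(p − 17) + 17.
Solving gives q = 204 with consumers paying $51 and sellers receiving $34 (the $17 wedge).
Revenue = t · Q = 17 · 204 = $3468.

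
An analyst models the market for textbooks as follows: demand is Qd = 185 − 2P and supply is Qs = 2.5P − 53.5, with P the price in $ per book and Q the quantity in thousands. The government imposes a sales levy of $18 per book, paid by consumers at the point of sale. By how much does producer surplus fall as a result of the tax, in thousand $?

Producer surplus falls by $552 thousand.

Before the tax: set 185 − 2P = 2.5P − 53.5 → P* = $53, Q* = 79.
With the tax collected from consumers, demand (in seller-price terms) shifts: Qd = 185 − 2(P + 18).
Solving gives Q = 59 with consumers paying $63 and sellers receiving $45 (the $18 wedge).
ΔPS is the trapezoid between Q = 59 and Q = 79 of height $8: ½ · (79 + 59) · 8 = $552.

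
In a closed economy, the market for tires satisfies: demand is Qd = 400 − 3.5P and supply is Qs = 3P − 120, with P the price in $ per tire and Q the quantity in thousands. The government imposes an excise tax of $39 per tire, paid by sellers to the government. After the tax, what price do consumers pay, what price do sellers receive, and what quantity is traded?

Without the tax, 400 − 3.5P = 3P − 120 gives 6.5P = 520, so P* = $80 and Q* = 120.
With the tax collected from sellers, supply shifts: Qs = 3(P − 39) − 120.
New equilibrium: consumers pay $98, sellers receive $59, Q = 57. (Wedge: Pb − Ps = 39.)
The less price-elastic side of the market bears the larger share of a per-unit tax.

Consumers pay $98; sellers receive $59; quantity = 57.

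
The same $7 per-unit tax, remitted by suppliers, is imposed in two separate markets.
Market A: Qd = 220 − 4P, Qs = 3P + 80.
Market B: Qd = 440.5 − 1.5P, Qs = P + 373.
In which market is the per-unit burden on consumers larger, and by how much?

Market A, by $0.2.

Market A: pre-tax P* = $20, Q* = 140; post-tax Q = 128; per-unit burden on consumers = $3.
Market B: pre-tax P* = $27, Q* = 400; post-tax Q = 395.8; per-unit burden on consumers = $2.8.
Difference: $3 vs $2.8 → market A is larger by $0.2.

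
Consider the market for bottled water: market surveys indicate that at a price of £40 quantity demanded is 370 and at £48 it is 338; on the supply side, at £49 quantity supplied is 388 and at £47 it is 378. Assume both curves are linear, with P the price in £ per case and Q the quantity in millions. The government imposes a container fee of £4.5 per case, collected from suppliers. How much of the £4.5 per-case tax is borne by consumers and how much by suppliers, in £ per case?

Consumers bear £2.5 per case; suppliers bear £2 per case.

Demand slope: (338 − 370)/(48 − 40) = -4, so Qd = 530 − 4P.
Supply slope: (378 − 388)/(47 − 49) = 5, so Qs = 5P + 143.
Before the tax: set 530 − 4P = 5P + 143 → P* = £43, Q* = 358.
With the tax collected from suppliers, supply shifts: Qs = 5(P − 4.5) + 143.
New equilibrium: consumers pay £45.5, suppliers receive £41, Q = 348. (Wedge: Pb − Ps = 4.5.)
Burden on consumers: £2.5; on suppliers: £2. (They sum to £4.5.)
The less price-elastic side of the market bears the larger share of a per-unit tax.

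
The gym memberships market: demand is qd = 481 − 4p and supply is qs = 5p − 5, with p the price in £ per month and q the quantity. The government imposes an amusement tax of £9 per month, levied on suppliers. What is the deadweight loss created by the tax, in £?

Without the tax, 481 − 4p = 5p − 5 gives 9p = 486, so p* = £54 and q* = 265.
With the tax collected from suppliers, supply shifts: qs = 5(p − 9) − 5.
New equilibrium: buyers pay £59, suppliers receive £50, q = 245. (Wedge: pb − ps = 9.)
Quantity falls by |ΔQ| = |265 − 245| = 20.
DWL = ½ · t · |ΔQ| = ½ · 9 · 20 = £90.

Deadweight loss = £90.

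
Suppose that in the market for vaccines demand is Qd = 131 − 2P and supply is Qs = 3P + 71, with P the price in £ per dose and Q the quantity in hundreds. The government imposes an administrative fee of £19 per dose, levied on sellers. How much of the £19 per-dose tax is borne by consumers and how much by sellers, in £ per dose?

Consumers bear £11.4 per dose; sellers bear £7.6 per dose.

Before the tax: set 131 − 2P = 3P + 71 → P* = £12, Q* = 107.
With the tax collected from sellers, supply shifts: Qs = 3(P − 19) + 71.
New equilibrium: consumers pay £23.4, sellers receive £4.4, Q = 84.2. (Wedge: Pb − Ps = 19.)
Burden on consumers: £11.4; on sellers: £7.6. (They sum to £19.)
The less price-elastic side of the market bears the larger share of a per-unit tax.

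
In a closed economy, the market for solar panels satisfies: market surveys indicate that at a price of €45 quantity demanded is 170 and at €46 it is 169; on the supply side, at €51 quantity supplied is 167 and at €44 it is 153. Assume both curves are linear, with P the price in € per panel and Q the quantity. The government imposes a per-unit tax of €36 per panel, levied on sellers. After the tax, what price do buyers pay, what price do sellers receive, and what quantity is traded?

Buyers pay €74; sellers receive €38; quantity = 141.

Demand slope: (169 − 170)/(46 − 45) = -1, so Qd = 215 − P.
Supply slope: (153 − 167)/(44 − 51) = 2, so Qs = 2P + 65.
Without the tax, 215 − P = 2P + 65 gives 3P = 150, so P* = €50 and Q* = 165.
With the tax collected from sellers, supply shifts: Qs = 2(P − 36) + 65.
New equilibrium: buyers pay €74, sellers receive €38, Q = 141. (Wedge: Pb − Ps = 36.)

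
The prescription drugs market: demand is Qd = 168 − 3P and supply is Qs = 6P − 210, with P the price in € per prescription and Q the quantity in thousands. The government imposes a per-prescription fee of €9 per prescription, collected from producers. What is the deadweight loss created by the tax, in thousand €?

Deadweight loss = €81 thousand.

Before the tax: set 168 − 3P = 6P − 210 → P* = €42, Q* = 42.
With the tax collected from producers, supply shifts: Qs = 6(P − 9) − 210.
Solving gives Q = 24 with consumers paying €48 and producers receiving €39 (the €9 wedge).
Quantity falls by |ΔQ| = |42 − 24| = 18.
DWL = ½ · t · |ΔQ| = ½ · 9 · 18 = €81.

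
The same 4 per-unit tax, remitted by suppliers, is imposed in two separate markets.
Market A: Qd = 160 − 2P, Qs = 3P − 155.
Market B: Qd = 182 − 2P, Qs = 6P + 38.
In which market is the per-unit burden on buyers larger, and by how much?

Market B, by 0.6.

Market A: pre-tax P* = 63, Q* = 34; post-tax Q = 29.2; per-unit burden on buyers = 2.4.
Market B: pre-tax P* = 18, Q* = 146; post-tax Q = 140; per-unit burden on buyers = 3.
Difference: 2.4 vs 3 → market B is larger by 0.6.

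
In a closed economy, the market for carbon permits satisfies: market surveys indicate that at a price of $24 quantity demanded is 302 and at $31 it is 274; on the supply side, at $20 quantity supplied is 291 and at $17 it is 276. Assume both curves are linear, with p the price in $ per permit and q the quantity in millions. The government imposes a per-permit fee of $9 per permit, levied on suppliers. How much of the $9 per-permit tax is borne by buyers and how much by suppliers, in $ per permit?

Demand slope: (274 − 302)/(31 − 24) = -4, so qd = 398 − 4p.
Supply slope: (276 − 291)/(17 − 20) = 5, so qs = 5p + 191.
Before the tax: set 398 − 4p = 5p + 191 → p* = $23, q* = 306.
With the tax collected from suppliers, supply shifts: qs = 5(p − 9) + 191.
New equilibrium: buyers pay $28, suppliers receive $19, q = 286. (Wedge: pb − ps = 9.)
Burden on buyers: $5; on suppliers: $4. (They sum to $9.)
The less price-elastic side of the market bears the larger share of a per-unit tax.

Buyers bear $5 per permit; suppliers bear $4 per permit.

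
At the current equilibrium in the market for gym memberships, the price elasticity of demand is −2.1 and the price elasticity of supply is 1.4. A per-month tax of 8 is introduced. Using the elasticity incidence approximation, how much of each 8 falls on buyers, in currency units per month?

Incidence ratio: buyers' share ≈ εs / (εs + |εd|) = 1.4 / (1.4 + 2.1) = 0.4.
So buyers bear ≈ 0.4 × 8 = 3.2; sellers bear 4.8.

Buyers bear ≈ 3.2 per month.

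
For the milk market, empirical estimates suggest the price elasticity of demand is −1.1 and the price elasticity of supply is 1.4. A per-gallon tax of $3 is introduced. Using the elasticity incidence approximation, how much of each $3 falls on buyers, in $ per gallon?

Incidence ratio: buyers' share ≈ εs / (εs + |εd|) = 1.4 / (1.4 + 1.1) = 0.56.
So buyers bear ≈ 0.56 × $3 = $1.68; sellers bear $1.32.

Buyers bear ≈ $1.68 per gallon.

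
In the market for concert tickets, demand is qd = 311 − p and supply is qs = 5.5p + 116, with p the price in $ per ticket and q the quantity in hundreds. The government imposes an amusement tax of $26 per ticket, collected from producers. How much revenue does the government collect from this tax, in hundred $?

Before the tax: set 311 − p = 5.5p + 116 → p* = $30, q* = 281.
With the tax collected from producers, supply shifts: qs = 5.5(p − 26) + 116.
Solving gives q = 259 with consumers paying $52 and producers receiving $26 (the $26 wedge).
Revenue = t · Q = 26 · 259 = $6734.

Tax revenue = $6734 hundred.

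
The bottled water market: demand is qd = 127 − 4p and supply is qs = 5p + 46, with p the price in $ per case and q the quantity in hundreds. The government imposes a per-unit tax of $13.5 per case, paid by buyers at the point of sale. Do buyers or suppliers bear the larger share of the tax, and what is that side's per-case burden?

Without the tax, 127 − 4p = 5p + 46 gives 9p = 81, so p* = $9 and q* = 91.
With the tax collected from buyers, demand (in seller-price terms) shifts: qd = 127 − 4(p + 13.5).
Solving gives q = 61 with buyers paying $16.5 and suppliers receiving $3 (the $13.5 wedge).
Per-case burden: buyers $7.5, suppliers $6.
Buyers take the larger share because demand is less price-elastic here (demand slope 4 vs supply slope 5).

Buyers bear the larger share: $7.5 per case.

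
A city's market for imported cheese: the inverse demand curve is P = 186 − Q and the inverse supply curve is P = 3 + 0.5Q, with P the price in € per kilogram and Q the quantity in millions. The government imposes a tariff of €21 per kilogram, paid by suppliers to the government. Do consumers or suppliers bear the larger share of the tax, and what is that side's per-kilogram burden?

Consumers bear the larger share: €14 per kilogram.

Rewrite in direct form: Qd = 186 − P and Qs = 2P − 6.
Without the tax, 186 − P = 2P − 6 gives 3P = 192, so P* = €64 and Q* = 122.
With the tax collected from suppliers, supply shifts: Qs = 2(P − 21) − 6.
New equilibrium: consumers pay €78, suppliers receive €57, Q = 108. (Wedge: Pb − Ps = 21.)
Per-kilogram burden: consumers €14, suppliers €7.
Consumers take the larger share because demand is less price-elastic here (demand slope 1 vs supply slope 2).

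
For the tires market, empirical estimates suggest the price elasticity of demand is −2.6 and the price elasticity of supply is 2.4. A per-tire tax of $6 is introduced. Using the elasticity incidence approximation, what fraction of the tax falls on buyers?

Buyers' share ≈ 0.48.

Incidence ratio: buyers' share ≈ εs / (εs + |εd|) = 2.4 / (2.4 + 2.6) = 0.48.
Supply is the less elastic side, so buyers bear the smaller share.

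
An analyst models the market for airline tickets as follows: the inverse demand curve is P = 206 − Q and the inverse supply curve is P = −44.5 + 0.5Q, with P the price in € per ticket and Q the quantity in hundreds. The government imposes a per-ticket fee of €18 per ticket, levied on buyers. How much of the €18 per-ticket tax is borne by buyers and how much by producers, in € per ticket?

Buyers bear €12 per ticket; producers bear €6 per ticket.

Inverting to Q(P) form: Qd = 206 − P; Qs = 2P + 89.
Without the tax, 206 − P = 2P + 89 gives 3P = 117, so P* = €39 and Q* = 167.
With the tax collected from buyers, demand (in seller-price terms) shifts: Qd = 206 − (P + 18).
New equilibrium: buyers pay €51, producers receive €33, Q = 155. (Wedge: Pb − Ps = 18.)
Burden on buyers: €12; on producers: €6. (They sum to €18.)
The less price-elastic side of the market bears the larger share of a per-unit tax.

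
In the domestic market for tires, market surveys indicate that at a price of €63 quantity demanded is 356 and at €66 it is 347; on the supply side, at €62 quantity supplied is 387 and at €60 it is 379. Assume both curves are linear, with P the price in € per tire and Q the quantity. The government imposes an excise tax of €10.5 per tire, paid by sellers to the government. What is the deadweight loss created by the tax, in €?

Demand slope: (347 − 356)/(66 − 63) = -3, so Qd = 545 − 3P.
Supply slope: (379 − 387)/(60 − 62) = 4, so Qs = 4P + 139.
Without the tax, 545 − 3P = 4P + 139 gives 7P = 406, so P* = €58 and Q* = 371.
With the tax collected from sellers, supply shifts: Qs = 4(P − 10.5) + 139.
New equilibrium: buyers pay €64, sellers receive €53.5, Q = 353. (Wedge: Pb − Ps = 10.5.)
Quantity falls by |ΔQ| = |371 − 353| = 18.
DWL = ½ · t · |ΔQ| = ½ · 10.5 · 18 = €94.5.

Deadweight loss = €94.5.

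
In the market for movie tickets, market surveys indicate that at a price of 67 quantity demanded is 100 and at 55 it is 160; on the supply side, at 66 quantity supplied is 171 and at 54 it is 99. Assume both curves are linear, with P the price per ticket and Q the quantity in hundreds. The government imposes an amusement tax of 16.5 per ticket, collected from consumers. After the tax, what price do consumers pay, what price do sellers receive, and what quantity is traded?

Demand slope: (160 − 100)/(55 − 67) = -5, so Qd = 435 − 5P.
Supply slope: (99 − 171)/(54 − 66) = 6, so Qs = 6P − 225.
Before the tax: set 435 − 5P = 6P − 225 → P* = 60, Q* = 135.
With the tax collected from consumers, demand (in seller-price terms) shifts: Qd = 435 − 5(P + 16.5).
New equilibrium: consumers pay 69, sellers receive 52.5, Q = 90. (Wedge: Pb − Ps = 16.5.)

Consumers pay 69; sellers receive 52.5; quantity = 90.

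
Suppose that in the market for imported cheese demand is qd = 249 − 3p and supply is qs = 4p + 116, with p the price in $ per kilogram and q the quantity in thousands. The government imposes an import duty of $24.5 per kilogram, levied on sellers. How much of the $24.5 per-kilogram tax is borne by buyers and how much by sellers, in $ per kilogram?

Before the tax: set 249 − 3p = 4p + 116 → p* = $19, q* = 192.
With the tax collected from sellers, supply shifts: qs = 4(p − 24.5) + 116.
Solving gives q = 150 with buyers paying $33 and sellers receiving $8.5 (the $24.5 wedge).
Burden on buyers: $14; on sellers: $10.5. (They sum to $24.5.)
The less price-elastic side of the market bears the larger share of a per-unit tax.

Buyers bear $14 per kilogram; sellers bear $10.5 per kilogram.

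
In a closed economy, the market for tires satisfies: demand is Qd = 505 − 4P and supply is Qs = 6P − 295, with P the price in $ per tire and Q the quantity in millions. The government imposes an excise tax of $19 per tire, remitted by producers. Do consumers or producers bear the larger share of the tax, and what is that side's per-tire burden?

Consumers bear the larger share: $11.4 per tire.

Before the tax: set 505 − 4P = 6P − 295 → P* = $80, Q* = 185.
With the tax collected from producers, supply shifts: Qs = 6(P − 19) − 295.
Solving gives Q = 139.4 with consumers paying $91.4 and producers receiving $72.4 (the $19 wedge).
Per-tire burden: consumers $11.4, producers $7.6.
Consumers take the larger share because demand is less price-elastic here (demand slope 4 vs supply slope 6).
The less price-elastic side of the market bears the larger share of a per-unit tax.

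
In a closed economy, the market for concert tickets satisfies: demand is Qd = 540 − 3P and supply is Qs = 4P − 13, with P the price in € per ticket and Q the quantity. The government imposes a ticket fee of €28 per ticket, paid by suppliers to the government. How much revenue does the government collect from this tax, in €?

Before the tax: set 540 − 3P = 4P − 13 → P* = €79, Q* = 303.
With the tax collected from suppliers, supply shifts: Qs = 4(P − 28) − 13.
New equilibrium: buyers pay €95, suppliers receive €67, Q = 255. (Wedge: Pb − Ps = 28.)
Revenue = t · Q = 28 · 255 = €7140.

Tax revenue = €7140.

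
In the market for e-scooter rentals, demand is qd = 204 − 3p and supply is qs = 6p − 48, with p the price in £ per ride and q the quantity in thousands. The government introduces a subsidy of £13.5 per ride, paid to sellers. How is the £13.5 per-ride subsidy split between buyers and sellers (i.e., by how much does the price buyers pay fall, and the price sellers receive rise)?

Before the subsidy: set 204 − 3p = 6p − 48 → p* = £28, q* = 120.
With a per-unit subsidy paid to sellers, each receives p + 13.5 per unit sold, so supply becomes qs = 6(p + 13.5) − 48.
Solving gives q = 147 with buyers paying £19 and sellers receiving £32.5 (the £13.5 wedge).
Gain to buyers: £9; to sellers: £4.5. (They sum to £13.5.)

Buyers gain £9 per ride; sellers gain £4.5 per ride.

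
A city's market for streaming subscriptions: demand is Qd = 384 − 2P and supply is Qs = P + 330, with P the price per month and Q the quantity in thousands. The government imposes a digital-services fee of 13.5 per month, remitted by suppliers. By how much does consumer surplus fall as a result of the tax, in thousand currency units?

Consumer surplus falls by 1545.75 thousand.

Without the tax, 384 − 2P = P + 330 gives 3P = 54, so P* = 18 and Q* = 348.
With the tax collected from suppliers, supply shifts: Qs = (P − 13.5) + 330.
Solving gives Q = 339 with buyers paying 22.5 and suppliers receiving 9 (the 13.5 wedge).
ΔCS is the trapezoid between Q = 339 and Q = 348 of height 4.5: ½ · (348 + 339) · 4.5 = 1545.75.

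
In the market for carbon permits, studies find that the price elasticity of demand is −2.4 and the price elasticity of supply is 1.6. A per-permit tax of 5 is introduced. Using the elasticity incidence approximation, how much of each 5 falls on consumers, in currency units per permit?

Consumers bear ≈ 2 per permit.

Incidence ratio: consumers' share ≈ εs / (εs + |εd|) = 1.6 / (1.6 + 2.4) = 0.4.
So consumers bear ≈ 0.4 × 5 = 2; producers bear 3.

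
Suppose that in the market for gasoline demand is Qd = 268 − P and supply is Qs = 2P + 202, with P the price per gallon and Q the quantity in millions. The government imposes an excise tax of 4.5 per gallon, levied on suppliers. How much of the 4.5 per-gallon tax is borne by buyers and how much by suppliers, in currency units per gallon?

Buyers bear 3 per gallon; suppliers bear 1.5 per gallon.

Without the tax, 268 − P = 2P + 202 gives 3P = 66, so P* = 22 and Q* = 246.
With the tax collected from suppliers, supply shifts: Qs = 2(P − 4.5) + 202.
Solving gives Q = 243 with buyers paying 25 and suppliers receiving 20.5 (the 4.5 wedge).
Burden on buyers: 3; on suppliers: 1.5. (They sum to 4.5.)
The less price-elastic side of the market bears the larger share of a per-unit tax.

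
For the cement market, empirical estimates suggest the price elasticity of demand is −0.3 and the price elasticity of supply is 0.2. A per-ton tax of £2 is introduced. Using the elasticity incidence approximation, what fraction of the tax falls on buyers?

Buyers' share ≈ 0.4.

Incidence ratio: buyers' share ≈ εs / (εs + |εd|) = 0.2 / (0.2 + 0.3) = 0.4.
Supply is the less elastic side, so buyers bear the smaller share.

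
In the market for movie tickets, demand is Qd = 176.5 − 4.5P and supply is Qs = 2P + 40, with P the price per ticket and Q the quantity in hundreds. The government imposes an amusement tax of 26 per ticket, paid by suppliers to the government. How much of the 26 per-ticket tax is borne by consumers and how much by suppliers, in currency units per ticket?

Without the tax, 176.5 − 4.5P = 2P + 40 gives 6.5P = 136.5, so P* = 21 and Q* = 82.
With the tax collected from suppliers, supply shifts: Qs = 2(P − 26) + 40.
New equilibrium: consumers pay 29, suppliers receive 3, Q = 46. (Wedge: Pb − Ps = 26.)
Burden on consumers: 8; on suppliers: 18. (They sum to 26.)
The less price-elastic side of the market bears the larger share of a per-unit tax.

Consumers bear 8 per ticket; suppliers bear 18 per ticket.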